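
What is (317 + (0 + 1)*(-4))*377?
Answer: 118001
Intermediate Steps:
(317 + (0 + 1)*(-4))*377 = (317 + 1*(-4))*377 = (317 - 4)*377 = 313*377 = 118001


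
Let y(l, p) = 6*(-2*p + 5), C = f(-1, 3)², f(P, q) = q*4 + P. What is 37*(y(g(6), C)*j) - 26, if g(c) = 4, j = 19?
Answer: -999692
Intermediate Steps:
f(P, q) = P + 4*q (f(P, q) = 4*q + P = P + 4*q)
C = 121 (C = (-1 + 4*3)² = (-1 + 12)² = 11² = 121)
y(l, p) = 30 - 12*p (y(l, p) = 6*(5 - 2*p) = 30 - 12*p)
37*(y(g(6), C)*j) - 26 = 37*((30 - 12*121)*19) - 26 = 37*((30 - 1452)*19) - 26 = 37*(-1422*19) - 26 = 37*(-27018) - 26 = -999666 - 26 = -999692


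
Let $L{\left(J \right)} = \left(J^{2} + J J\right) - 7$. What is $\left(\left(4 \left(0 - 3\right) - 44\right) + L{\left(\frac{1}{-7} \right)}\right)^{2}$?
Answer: $\frac{9517225}{2401} \approx 3963.9$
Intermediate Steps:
$L{\left(J \right)} = -7 + 2 J^{2}$ ($L{\left(J \right)} = \left(J^{2} + J^{2}\right) - 7 = 2 J^{2} - 7 = -7 + 2 J^{2}$)
$\left(\left(4 \left(0 - 3\right) - 44\right) + L{\left(\frac{1}{-7} \right)}\right)^{2} = \left(\left(4 \left(0 - 3\right) - 44\right) - \left(7 - 2 \left(\frac{1}{-7}\right)^{2}\right)\right)^{2} = \left(\left(4 \left(-3\right) - 44\right) - \left(7 - 2 \left(- \frac{1}{7}\right)^{2}\right)\right)^{2} = \left(\left(-12 - 44\right) + \left(-7 + 2 \cdot \frac{1}{49}\right)\right)^{2} = \left(-56 + \left(-7 + \frac{2}{49}\right)\right)^{2} = \left(-56 - \frac{341}{49}\right)^{2} = \left(- \frac{3085}{49}\right)^{2} = \frac{9517225}{2401}$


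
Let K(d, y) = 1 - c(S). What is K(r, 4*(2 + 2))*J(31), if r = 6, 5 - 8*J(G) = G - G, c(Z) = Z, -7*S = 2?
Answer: 45/56 ≈ 0.80357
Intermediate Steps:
S = -2/7 (S = -⅐*2 = -2/7 ≈ -0.28571)
J(G) = 5/8 (J(G) = 5/8 - (G - G)/8 = 5/8 - ⅛*0 = 5/8 + 0 = 5/8)
K(d, y) = 9/7 (K(d, y) = 1 - 1*(-2/7) = 1 + 2/7 = 9/7)
K(r, 4*(2 + 2))*J(31) = (9/7)*(5/8) = 45/56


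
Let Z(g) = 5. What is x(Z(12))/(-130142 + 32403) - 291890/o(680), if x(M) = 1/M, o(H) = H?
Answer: -839089319/1954780 ≈ -429.25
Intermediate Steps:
x(Z(12))/(-130142 + 32403) - 291890/o(680) = 1/(5*(-130142 + 32403)) - 291890/680 = (⅕)/(-97739) - 291890*1/680 = (⅕)*(-1/97739) - 1717/4 = -1/488695 - 1717/4 = -839089319/1954780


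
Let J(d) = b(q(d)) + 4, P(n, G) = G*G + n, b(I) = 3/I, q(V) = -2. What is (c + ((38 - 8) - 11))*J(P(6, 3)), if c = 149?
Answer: 420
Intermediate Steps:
P(n, G) = n + G² (P(n, G) = G² + n = n + G²)
J(d) = 5/2 (J(d) = 3/(-2) + 4 = 3*(-½) + 4 = -3/2 + 4 = 5/2)
(c + ((38 - 8) - 11))*J(P(6, 3)) = (149 + ((38 - 8) - 11))*(5/2) = (149 + (30 - 11))*(5/2) = (149 + 19)*(5/2) = 168*(5/2) = 420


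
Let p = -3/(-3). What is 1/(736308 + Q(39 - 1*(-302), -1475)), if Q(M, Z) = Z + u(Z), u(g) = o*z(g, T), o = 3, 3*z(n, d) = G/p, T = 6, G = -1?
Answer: 1/734832 ≈ 1.3609e-6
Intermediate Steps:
p = 1 (p = -3*(-1/3) = 1)
z(n, d) = -1/3 (z(n, d) = (-1/1)/3 = (-1*1)/3 = (1/3)*(-1) = -1/3)
u(g) = -1 (u(g) = 3*(-1/3) = -1)
Q(M, Z) = -1 + Z (Q(M, Z) = Z - 1 = -1 + Z)
1/(736308 + Q(39 - 1*(-302), -1475)) = 1/(736308 + (-1 - 1475)) = 1/(736308 - 1476) = 1/734832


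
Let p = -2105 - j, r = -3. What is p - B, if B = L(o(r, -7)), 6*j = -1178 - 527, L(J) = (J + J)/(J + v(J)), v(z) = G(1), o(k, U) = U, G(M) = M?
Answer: -10939/6 ≈ -1823.2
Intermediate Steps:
v(z) = 1
L(J) = 2*J/(1 + J) (L(J) = (J + J)/(J + 1) = (2*J)/(1 + J) = 2*J/(1 + J))
j = -1705/6 (j = (-1178 - 527)/6 = (⅙)*(-1705) = -1705/6 ≈ -284.17)
p = -10925/6 (p = -2105 - 1*(-1705/6) = -2105 + 1705/6 = -10925/6 ≈ -1820.8)
B = 7/3 (B = 2*(-7)/(1 - 7) = 2*(-7)/(-6) = 2*(-7)*(-⅙) = 7/3 ≈ 2.3333)
p - B = -10925/6 - 1*7/3 = -10925/6 - 7/3 = -10939/6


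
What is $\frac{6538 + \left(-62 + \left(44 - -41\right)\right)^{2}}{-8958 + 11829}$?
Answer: $\frac{7067}{2871} \approx 2.4615$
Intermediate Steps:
$\frac{6538 + \left(-62 + \left(44 - -41\right)\right)^{2}}{-8958 + 11829} = \frac{6538 + \left(-62 + \left(44 + 41\right)\right)^{2}}{2871} = \left(6538 + \left(-62 + 85\right)^{2}\right) \frac{1}{2871} = \left(6538 + 23^{2}\right) \frac{1}{2871} = \left(6538 + 529\right) \frac{1}{2871} = 7067 \cdot \frac{1}{2871} = \frac{7067}{2871}$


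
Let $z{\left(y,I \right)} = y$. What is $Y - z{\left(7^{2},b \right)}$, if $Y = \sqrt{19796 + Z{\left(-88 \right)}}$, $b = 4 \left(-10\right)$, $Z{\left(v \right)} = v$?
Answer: $-49 + 2 \sqrt{4927} \approx 91.385$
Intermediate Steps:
$b = -40$
$Y = 2 \sqrt{4927}$ ($Y = \sqrt{19796 - 88} = \sqrt{19708} = 2 \sqrt{4927} \approx 140.39$)
$Y - z{\left(7^{2},b \right)} = 2 \sqrt{4927} - 7^{2} = 2 \sqrt{4927} - 49 = -49 + 2 \sqrt{4927}$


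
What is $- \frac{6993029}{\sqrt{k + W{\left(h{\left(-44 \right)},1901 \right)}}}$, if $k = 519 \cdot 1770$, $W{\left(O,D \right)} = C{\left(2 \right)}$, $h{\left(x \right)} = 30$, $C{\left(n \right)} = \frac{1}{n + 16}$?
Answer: $- \frac{20979087 \sqrt{33070682}}{16535341} \approx -7296.2$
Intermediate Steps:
$C{\left(n \right)} = \frac{1}{16 + n}$
$W{\left(O,D \right)} = \frac{1}{18}$ ($W{\left(O,D \right)} = \frac{1}{16 + 2} = \frac{1}{18}$)
$k = 918630$
$- \frac{6993029}{\sqrt{k + W{\left(h{\left(-44 \right)},1901 \right)}}} = - \frac{6993029}{\sqrt{918630 + \frac{1}{18}}} = - \frac{6993029}{\sqrt{\frac{16535341}{18}}} = - \frac{6993029}{\frac{1}{6} \sqrt{33070682}} = - 6993029 \frac{3 \sqrt{33070682}}{16535341} = - \frac{20979087 \sqrt{33070682}}{16535341}$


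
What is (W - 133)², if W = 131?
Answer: 4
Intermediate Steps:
(W - 133)² = (131 - 133)² = (-2)² = 4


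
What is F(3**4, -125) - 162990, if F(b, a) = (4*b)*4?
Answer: -161694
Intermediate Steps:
F(b, a) = 16*b
F(3**4, -125) - 162990 = 16*3**4 - 162990 = 16*81 - 162990 = 1296 - 162990 = -161694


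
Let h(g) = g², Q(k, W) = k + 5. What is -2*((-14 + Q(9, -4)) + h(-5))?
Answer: -50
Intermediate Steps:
Q(k, W) = 5 + k
-2*((-14 + Q(9, -4)) + h(-5)) = -2*((-14 + (5 + 9)) + (-5)²) = -2*((-14 + 14) + 25) = -2*(0 + 25) = -2*25 = -50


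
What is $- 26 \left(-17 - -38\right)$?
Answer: $-546$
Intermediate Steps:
$- 26 \left(-17 - -38\right) = - 26 \left(-17 + 38\right) = \left(-26\right) 21 = -546$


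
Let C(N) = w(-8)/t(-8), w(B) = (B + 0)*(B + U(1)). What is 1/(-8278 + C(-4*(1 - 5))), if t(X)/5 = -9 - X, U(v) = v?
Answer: -5/41446 ≈ -0.00012064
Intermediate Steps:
t(X) = -45 - 5*X (t(X) = 5*(-9 - X) = -45 - 5*X)
w(B) = B*(1 + B) (w(B) = (B + 0)*(B + 1) = B*(1 + B))
C(N) = -56/5 (C(N) = (-8*(1 - 8))/(-45 - 5*(-8)) = (-8*(-7))/(-45 + 40) = 56/(-5) = 56*(-⅕) = -56/5)
1/(-8278 + C(-4*(1 - 5))) = 1/(-8278 - 56/5) = 1/(-41446/5) = -5/41446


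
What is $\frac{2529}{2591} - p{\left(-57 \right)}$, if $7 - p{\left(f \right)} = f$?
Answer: $- \frac{163295}{2591} \approx -63.024$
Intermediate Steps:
$p{\left(f \right)} = 7 - f$
$\frac{2529}{2591} - p{\left(-57 \right)} = \frac{2529}{2591} - \left(7 - -57\right) = 2529 \cdot \frac{1}{2591} - \left(7 + 57\right) = \frac{2529}{2591} - 64 = - \frac{163295}{2591}$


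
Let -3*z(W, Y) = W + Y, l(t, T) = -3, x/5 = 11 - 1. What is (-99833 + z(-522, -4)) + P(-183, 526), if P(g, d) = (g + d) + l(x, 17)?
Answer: -297953/3 ≈ -99318.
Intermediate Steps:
x = 50 (x = 5*(11 - 1) = 5*10 = 50)
P(g, d) = -3 + d + g (P(g, d) = (g + d) - 3 = (d + g) - 3 = -3 + d + g)
z(W, Y) = -W/3 - Y/3 (z(W, Y) = -(W + Y)/3 = -W/3 - Y/3)
(-99833 + z(-522, -4)) + P(-183, 526) = (-99833 + (-1/3*(-522) - 1/3*(-4))) + (-3 + 526 - 183) = (-99833 + (174 + 4/3)) + 340 = (-99833 + 526/3) + 340 = -298973/3 + 340 = -297953/3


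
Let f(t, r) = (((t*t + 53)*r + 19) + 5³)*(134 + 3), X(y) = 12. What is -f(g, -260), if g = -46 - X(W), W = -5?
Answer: 121693812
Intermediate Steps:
g = -58 (g = -46 - 1*12 = -46 - 12 = -58)
f(t, r) = 19728 + 137*r*(53 + t²) (f(t, r) = (((t² + 53)*r + 19) + 125)*137 = (((53 + t²)*r + 19) + 125)*137 = ((r*(53 + t²) + 19) + 125)*137 = ((19 + r*(53 + t²)) + 125)*137 = (144 + r*(53 + t²))*137 = 19728 + 137*r*(53 + t²))
-f(g, -260) = -(19728 + 7261*(-260) + 137*(-260)*(-58)²) = -(19728 - 1887860 + 137*(-260)*3364) = -(19728 - 1887860 - 119825680) = -1*(-121693812) = 121693812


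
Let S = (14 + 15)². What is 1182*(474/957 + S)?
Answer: 317292534/319 ≈ 9.9465e+5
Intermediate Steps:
S = 841 (S = 29² = 841)
1182*(474/957 + S) = 1182*(474/957 + 841) = 1182*(474*(1/957) + 841) = 1182*(158/319 + 841) = 1182*(268437/319) = 317292534/319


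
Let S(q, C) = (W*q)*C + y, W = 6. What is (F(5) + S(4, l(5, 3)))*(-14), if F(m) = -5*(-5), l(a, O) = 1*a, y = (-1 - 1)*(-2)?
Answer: -2086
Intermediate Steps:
y = 4 (y = -2*(-2) = 4)
l(a, O) = a
S(q, C) = 4 + 6*C*q (S(q, C) = (6*q)*C + 4 = 6*C*q + 4 = 4 + 6*C*q)
F(m) = 25
(F(5) + S(4, l(5, 3)))*(-14) = (25 + (4 + 6*5*4))*(-14) = (25 + (4 + 120))*(-14) = (25 + 124)*(-14) = 149*(-14) = -2086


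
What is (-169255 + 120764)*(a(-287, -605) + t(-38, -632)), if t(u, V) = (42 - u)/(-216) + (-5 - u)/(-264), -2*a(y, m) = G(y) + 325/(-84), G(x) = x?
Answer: -2656676417/378 ≈ -7.0282e+6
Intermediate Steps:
a(y, m) = 325/168 - y/2 (a(y, m) = -(y + 325/(-84))/2 = -(y + 325*(-1/84))/2 = -(y - 325/84)/2 = -(-325/84 + y)/2 = 325/168 - y/2)
t(u, V) = -139/792 + 5*u/594 (t(u, V) = (42 - u)*(-1/216) + (-5 - u)*(-1/264) = (-7/36 + u/216) + (5/264 + u/264) = -139/792 + 5*u/594)
(-169255 + 120764)*(a(-287, -605) + t(-38, -632)) = (-169255 + 120764)*((325/168 - 1/2*(-287)) + (-139/792 + (5/594)*(-38))) = -48491*((325/168 + 287/2) + (-139/792 - 95/297)) = -48491*(24433/168 - 107/216) = -48491*54787/378 = -2656676417/378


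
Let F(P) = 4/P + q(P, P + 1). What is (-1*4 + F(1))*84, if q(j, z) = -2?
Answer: -168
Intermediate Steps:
F(P) = -2 + 4/P (F(P) = 4/P - 2 = -2 + 4/P)
(-1*4 + F(1))*84 = (-1*4 + (-2 + 4/1))*84 = (-4 + (-2 + 4*1))*84 = (-4 + (-2 + 4))*84 = (-4 + 2)*84 = -2*84 = -168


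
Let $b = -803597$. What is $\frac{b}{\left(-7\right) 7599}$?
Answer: $\frac{803597}{53193} \approx 15.107$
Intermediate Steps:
$\frac{b}{\left(-7\right) 7599} = - \frac{803597}{\left(-7\right) 7599} = - \frac{803597}{-53193} = \left(-803597\right) \left(- \frac{1}{53193}\right) = \frac{803597}{53193}$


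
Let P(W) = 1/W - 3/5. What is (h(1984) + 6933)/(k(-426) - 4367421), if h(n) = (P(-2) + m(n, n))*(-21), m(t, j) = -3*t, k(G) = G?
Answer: -439827/14559490 ≈ -0.030209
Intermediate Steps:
P(W) = -⅗ + 1/W (P(W) = 1/W - 3*⅕ = 1/W - ⅗ = -⅗ + 1/W)
h(n) = 231/10 + 63*n (h(n) = ((-⅗ + 1/(-2)) - 3*n)*(-21) = ((-⅗ - ½) - 3*n)*(-21) = (-11/10 - 3*n)*(-21) = 231/10 + 63*n)
(h(1984) + 6933)/(k(-426) - 4367421) = ((231/10 + 63*1984) + 6933)/(-426 - 4367421) = ((231/10 + 124992) + 6933)/(-4367847) = (1250151/10 + 6933)*(-1/4367847) = (1319481/10)*(-1/4367847) = -439827/14559490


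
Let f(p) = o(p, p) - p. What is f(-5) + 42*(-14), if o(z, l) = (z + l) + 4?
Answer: -589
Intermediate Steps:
o(z, l) = 4 + l + z (o(z, l) = (l + z) + 4 = 4 + l + z)
f(p) = 4 + p (f(p) = (4 + p + p) - p = (4 + 2*p) - p = 4 + p)
f(-5) + 42*(-14) = (4 - 5) + 42*(-14) = -1 - 588 = -589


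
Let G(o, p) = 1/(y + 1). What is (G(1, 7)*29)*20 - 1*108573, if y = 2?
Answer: -325139/3 ≈ -1.0838e+5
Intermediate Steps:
G(o, p) = ⅓ (G(o, p) = 1/(2 + 1) = 1/3 = ⅓)
(G(1, 7)*29)*20 - 1*108573 = ((⅓)*29)*20 - 1*108573 = (29/3)*20 - 108573 = 580/3 - 108573 = -325139/3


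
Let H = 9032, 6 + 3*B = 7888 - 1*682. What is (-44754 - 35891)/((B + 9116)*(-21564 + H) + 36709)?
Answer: 80645/144281803 ≈ 0.00055894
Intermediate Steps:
B = 2400 (B = -2 + (7888 - 1*682)/3 = -2 + (7888 - 682)/3 = -2 + (1/3)*7206 = -2 + 2402 = 2400)
(-44754 - 35891)/((B + 9116)*(-21564 + H) + 36709) = (-44754 - 35891)/((2400 + 9116)*(-21564 + 9032) + 36709) = -80645/(11516*(-12532) + 36709) = -80645/(-144318512 + 36709) = -80645/(-144281803) = -80645*(-1/144281803) = 80645/144281803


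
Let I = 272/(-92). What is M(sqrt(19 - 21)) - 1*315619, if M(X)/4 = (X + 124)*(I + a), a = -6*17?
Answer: -8456581/23 - 9656*I*sqrt(2)/23 ≈ -3.6768e+5 - 593.72*I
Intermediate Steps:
a = -102
I = -68/23 (I = 272*(-1/92) = -68/23 ≈ -2.9565)
M(X) = -1197344/23 - 9656*X/23 (M(X) = 4*((X + 124)*(-68/23 - 102)) = 4*((124 + X)*(-2414/23)) = 4*(-299336/23 - 2414*X/23) = -1197344/23 - 9656*X/23)
M(sqrt(19 - 21)) - 1*315619 = (-1197344/23 - 9656*sqrt(19 - 21)/23) - 1*315619 = (-1197344/23 - 9656*I*sqrt(2)/23) - 315619 = -8456581/23 - 9656*I*sqrt(2)/23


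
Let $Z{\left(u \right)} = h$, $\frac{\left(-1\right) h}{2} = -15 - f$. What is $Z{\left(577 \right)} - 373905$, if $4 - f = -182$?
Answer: $-373503$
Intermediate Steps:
$f = 186$ ($f = 4 - -182 = 4 + 182 = 186$)
$h = 402$ ($h = - 2 \left(-15 - 186\right) = \left(-2\right) \left(-201\right) = 402$)
$Z{\left(u \right)} = 402$
$Z{\left(577 \right)} - 373905 = 402 - 373905 = -373503$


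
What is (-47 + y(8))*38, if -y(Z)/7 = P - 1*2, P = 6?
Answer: -2850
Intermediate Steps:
y(Z) = -28 (y(Z) = -7*(6 - 1*2) = -7*(6 - 2) = -7*4 = -28)
(-47 + y(8))*38 = (-47 - 28)*38 = -75*38 = -2850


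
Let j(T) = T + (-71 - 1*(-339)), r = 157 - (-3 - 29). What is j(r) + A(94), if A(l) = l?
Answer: 551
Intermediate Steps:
r = 189 (r = 157 - 1*(-32) = 157 + 32 = 189)
j(T) = 268 + T (j(T) = T + (-71 + 339) = T + 268 = 268 + T)
j(r) + A(94) = (268 + 189) + 94 = 457 + 94 = 551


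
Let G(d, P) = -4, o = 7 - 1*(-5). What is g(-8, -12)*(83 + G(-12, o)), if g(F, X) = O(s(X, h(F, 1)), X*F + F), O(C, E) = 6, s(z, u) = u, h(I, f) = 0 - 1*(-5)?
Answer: 474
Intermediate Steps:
o = 12 (o = 7 + 5 = 12)
h(I, f) = 5 (h(I, f) = 0 + 5 = 5)
g(F, X) = 6
g(-8, -12)*(83 + G(-12, o)) = 6*(83 - 4) = 6*79 = 474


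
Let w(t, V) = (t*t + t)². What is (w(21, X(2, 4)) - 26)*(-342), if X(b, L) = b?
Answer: -72988956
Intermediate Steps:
w(t, V) = (t + t²)² (w(t, V) = (t² + t)² = (t + t²)²)
(w(21, X(2, 4)) - 26)*(-342) = (21²*(1 + 21)² - 26)*(-342) = (441*22² - 26)*(-342) = (441*484 - 26)*(-342) = (213444 - 26)*(-342) = 213418*(-342) = -72988956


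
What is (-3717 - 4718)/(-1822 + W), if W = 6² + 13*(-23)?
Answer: 1687/417 ≈ 4.0456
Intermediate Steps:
W = -263 (W = 36 - 299 = -263)
(-3717 - 4718)/(-1822 + W) = (-3717 - 4718)/(-1822 - 263) = -8435/(-2085) = -8435*(-1/2085) = 1687/417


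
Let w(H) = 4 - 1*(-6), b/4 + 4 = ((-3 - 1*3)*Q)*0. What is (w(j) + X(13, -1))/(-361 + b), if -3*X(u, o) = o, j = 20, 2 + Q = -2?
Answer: -31/1131 ≈ -0.027409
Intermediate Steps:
Q = -4 (Q = -2 - 2 = -4)
X(u, o) = -o/3
b = -16 (b = -16 + 4*(((-3 - 1*3)*(-4))*0) = -16 + 4*(((-3 - 3)*(-4))*0) = -16 + 4*(-6*(-4)*0) = -16 + 4*(24*0) = -16 + 4*0 = -16 + 0 = -16)
w(H) = 10 (w(H) = 4 + 6 = 10)
(w(j) + X(13, -1))/(-361 + b) = (10 - ⅓*(-1))/(-361 - 16) = (10 + ⅓)/(-377) = (31/3)*(-1/377) = -31/1131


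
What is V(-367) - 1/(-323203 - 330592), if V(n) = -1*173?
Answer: -113106534/653795 ≈ -173.00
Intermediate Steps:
V(n) = -173
V(-367) - 1/(-323203 - 330592) = -173 - 1/(-323203 - 330592) = -173 - 1/(-653795) = -173 - 1*(-1/653795) = -173 + 1/653795 = -113106534/653795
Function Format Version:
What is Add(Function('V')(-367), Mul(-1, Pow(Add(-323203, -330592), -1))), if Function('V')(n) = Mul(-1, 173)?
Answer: Rational(-113106534, 653795) ≈ -173.00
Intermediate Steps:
Function('V')(n) = -173
Add(Function('V')(-367), Mul(-1, Pow(Add(-323203, -330592), -1))) = Add(-173, Mul(-1, Pow(Add(-323203, -330592), -1))) = Add(-173, Mul(-1, Pow(-653795, -1))) = Add(-173, Mul(-1, Rational(-1, 653795))) = Add(-173, Rational(1, 653795)) = Rational(-113106534, 653795)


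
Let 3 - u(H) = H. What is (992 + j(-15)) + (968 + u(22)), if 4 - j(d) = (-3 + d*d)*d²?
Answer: -48005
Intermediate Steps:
u(H) = 3 - H
j(d) = 4 - d²*(-3 + d²) (j(d) = 4 - (-3 + d*d)*d² = 4 - (-3 + d²)*d² = 4 - d²*(-3 + d²))
(992 + j(-15)) + (968 + u(22)) = (992 + (4 - 1*(-15)⁴ + 3*(-15)²)) + (968 + (3 - 1*22)) = (992 + (4 - 1*50625 + 3*225)) + (968 + (3 - 22)) = (992 + (4 - 50625 + 675)) + (968 - 19) = (992 - 49946) + 949 = -48954 + 949 = -48005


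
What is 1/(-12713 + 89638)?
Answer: 1/76925 ≈ 1.3000e-5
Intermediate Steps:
1/(-12713 + 89638) = 1/76925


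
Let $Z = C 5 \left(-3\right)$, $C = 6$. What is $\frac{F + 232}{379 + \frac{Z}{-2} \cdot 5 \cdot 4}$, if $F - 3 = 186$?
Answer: $\frac{421}{1279} \approx 0.32916$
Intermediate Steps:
$F = 189$ ($F = 3 + 186 = 189$)
$Z = -90$ ($Z = 6 \cdot 5 \left(-3\right) = 30 \left(-3\right) = -90$)
$\frac{F + 232}{379 + \frac{Z}{-2} \cdot 5 \cdot 4} = \frac{189 + 232}{379 + - \frac{90}{-2} \cdot 5 \cdot 4} = \frac{421}{379 + \left(-90\right) \left(- \frac{1}{2}\right) 5 \cdot 4} = \frac{421}{379 + 45 \cdot 5 \cdot 4} = \frac{421}{379 + 225 \cdot 4} = \frac{421}{379 + 900} = \frac{421}{1279}$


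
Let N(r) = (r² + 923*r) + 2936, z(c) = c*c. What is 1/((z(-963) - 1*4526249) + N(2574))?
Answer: 1/5405334 ≈ 1.8500e-7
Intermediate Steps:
z(c) = c²
N(r) = 2936 + r² + 923*r
1/((z(-963) - 1*4526249) + N(2574)) = 1/(((-963)² - 1*4526249) + (2936 + 2574² + 923*2574)) = 1/((927369 - 4526249) + (2936 + 6625476 + 2375802)) = 1/(-3598880 + 9004214) = 1/5405334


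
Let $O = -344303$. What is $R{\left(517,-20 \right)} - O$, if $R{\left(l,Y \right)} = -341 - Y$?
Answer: $343982$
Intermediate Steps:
$R{\left(517,-20 \right)} - O = \left(-341 - -20\right) - -344303 = \left(-341 + 20\right) + 344303 = -321 + 344303 = 343982$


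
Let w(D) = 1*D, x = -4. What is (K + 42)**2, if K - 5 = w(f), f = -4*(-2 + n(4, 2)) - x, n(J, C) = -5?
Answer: 6241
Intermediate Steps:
f = 32 (f = -4*(-2 - 5) - 1*(-4) = -4*(-7) + 4 = 28 + 4 = 32)
w(D) = D
K = 37 (K = 5 + 32 = 37)
(K + 42)**2 = (37 + 42)**2 = 79**2 = 6241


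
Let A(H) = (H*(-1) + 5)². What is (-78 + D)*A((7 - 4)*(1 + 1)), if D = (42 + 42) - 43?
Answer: -37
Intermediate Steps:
D = 41 (D = 84 - 43 = 41)
A(H) = (5 - H)² (A(H) = (-H + 5)² = (5 - H)²)
(-78 + D)*A((7 - 4)*(1 + 1)) = (-78 + 41)*(-5 + (7 - 4)*(1 + 1))² = -37*(-5 + 3*2)² = -37*(-5 + 6)² = -37*1² = -37*1 = -37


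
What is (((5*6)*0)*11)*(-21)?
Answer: 0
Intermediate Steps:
(((5*6)*0)*11)*(-21) = ((30*0)*11)*(-21) = (0*11)*(-21) = 0*(-21) = 0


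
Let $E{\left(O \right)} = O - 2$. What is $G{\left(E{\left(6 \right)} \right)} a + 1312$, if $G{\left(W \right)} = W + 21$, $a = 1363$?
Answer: $35387$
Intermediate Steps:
$E{\left(O \right)} = -2 + O$
$G{\left(W \right)} = 21 + W$
$G{\left(E{\left(6 \right)} \right)} a + 1312 = \left(21 + \left(-2 + 6\right)\right) 1363 + 1312 = \left(21 + 4\right) 1363 + 1312 = 25 \cdot 1363 + 1312 = 34075 + 1312 = 35387$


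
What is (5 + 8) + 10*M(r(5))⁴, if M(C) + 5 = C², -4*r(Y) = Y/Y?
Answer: 195176389/32768 ≈ 5956.3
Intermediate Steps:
r(Y) = -¼ (r(Y) = -Y/(4*Y) = -¼*1 = -¼)
M(C) = -5 + C²
(5 + 8) + 10*M(r(5))⁴ = (5 + 8) + 10*(-5 + (-¼)²)⁴ = 13 + 10*(-5 + 1/16)⁴ = 13 + 10*(-79/16)⁴ = 13 + 10*(38950081/65536) = 13 + 194750405/32768 = 195176389/32768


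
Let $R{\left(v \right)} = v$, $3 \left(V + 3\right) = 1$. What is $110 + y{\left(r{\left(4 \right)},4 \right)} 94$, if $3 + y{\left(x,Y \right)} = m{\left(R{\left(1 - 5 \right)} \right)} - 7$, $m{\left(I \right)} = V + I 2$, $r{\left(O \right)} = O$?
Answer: $- \frac{5498}{3} \approx -1832.7$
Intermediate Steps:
$V = - \frac{8}{3}$ ($V = -3 + \frac{1}{3} \cdot 1 = -3 + \frac{1}{3} = - \frac{8}{3} \approx -2.6667$)
$m{\left(I \right)} = - \frac{8}{3} + 2 I$ ($m{\left(I \right)} = - \frac{8}{3} + I 2 = - \frac{8}{3} + 2 I$)
$y{\left(x,Y \right)} = - \frac{62}{3}$ ($y{\left(x,Y \right)} = -3 + \left(\left(- \frac{8}{3} + 2 \left(1 - 5\right)\right) - 7\right) = -3 + \left(\left(- \frac{8}{3} + 2 \left(-4\right)\right) - 7\right) = -3 - \frac{53}{3} = - \frac{62}{3}$)
$110 + y{\left(r{\left(4 \right)},4 \right)} 94 = 110 - \frac{5828}{3} = - \frac{5498}{3}$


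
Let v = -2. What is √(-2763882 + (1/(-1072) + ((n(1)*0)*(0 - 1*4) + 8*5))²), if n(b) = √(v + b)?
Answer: 3*I*√352707818183/1072 ≈ 1662.0*I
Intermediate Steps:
n(b) = √(-2 + b)
√(-2763882 + (1/(-1072) + ((n(1)*0)*(0 - 1*4) + 8*5))²) = √(-2763882 + (1/(-1072) + ((√(-2 + 1)*0)*(0 - 1*4) + 8*5))²) = √(-2763882 + (-1/1072 + ((√(-1)*0)*(0 - 4) + 40))²) = √(-2763882 + (-1/1072 + ((I*0)*(-4) + 40))²) = √(-2763882 + (-1/1072 + (0*(-4) + 40))²) = √(-2763882 + (-1/1072 + (0 + 40))²) = √(-2763882 + (-1/1072 + 40)²) = √(-2763882 + (42879/1072)²) = √(-2763882 + 1838608641/1149184) = √(-3174370363647/1149184) = 3*I*√352707818183/1072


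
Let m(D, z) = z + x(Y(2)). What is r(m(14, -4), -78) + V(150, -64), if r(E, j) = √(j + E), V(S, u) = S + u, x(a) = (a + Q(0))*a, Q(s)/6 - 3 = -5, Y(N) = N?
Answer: 86 + I*√102 ≈ 86.0 + 10.1*I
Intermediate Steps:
Q(s) = -12 (Q(s) = 18 + 6*(-5) = 18 - 30 = -12)
x(a) = a*(-12 + a) (x(a) = (a - 12)*a = (-12 + a)*a = a*(-12 + a))
m(D, z) = -20 + z (m(D, z) = z + 2*(-12 + 2) = z + 2*(-10) = z - 20 = -20 + z)
r(E, j) = √(E + j)
r(m(14, -4), -78) + V(150, -64) = √((-20 - 4) - 78) + (150 - 64) = √(-24 - 78) + 86 = √(-102) + 86 = I*√102 + 86 = 86 + I*√102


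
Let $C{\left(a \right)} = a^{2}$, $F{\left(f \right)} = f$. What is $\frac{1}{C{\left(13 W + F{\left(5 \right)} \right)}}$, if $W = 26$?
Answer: $\frac{1}{117649} \approx 8.4999 \cdot 10^{-6}$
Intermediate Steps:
$\frac{1}{C{\left(13 W + F{\left(5 \right)} \right)}} = \frac{1}{\left(13 \cdot 26 + 5\right)^{2}} = \frac{1}{\left(338 + 5\right)^{2}} = \frac{1}{343^{2}} = \frac{1}{117649}$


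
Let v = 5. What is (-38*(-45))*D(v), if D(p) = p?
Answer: 8550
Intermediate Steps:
(-38*(-45))*D(v) = -38*(-45)*5 = 1710*5 = 8550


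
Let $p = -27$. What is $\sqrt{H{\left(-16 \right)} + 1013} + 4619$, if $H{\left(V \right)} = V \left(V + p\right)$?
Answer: $4619 + 9 \sqrt{21} \approx 4660.2$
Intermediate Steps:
$H{\left(V \right)} = V \left(-27 + V\right)$ ($H{\left(V \right)} = V \left(V - 27\right) = V \left(-27 + V\right)$)
$\sqrt{H{\left(-16 \right)} + 1013} + 4619 = \sqrt{- 16 \left(-27 - 16\right) + 1013} + 4619 = \sqrt{\left(-16\right) \left(-43\right) + 1013} + 4619 = \sqrt{688 + 1013} + 4619 = \sqrt{1701} + 4619 = 9 \sqrt{21} + 4619 = 4619 + 9 \sqrt{21}$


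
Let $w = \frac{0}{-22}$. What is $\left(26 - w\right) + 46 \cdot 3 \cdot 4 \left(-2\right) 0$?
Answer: $26$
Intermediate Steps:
$w = 0$ ($w = 0 \left(- \frac{1}{22}\right) = 0$)
$\left(26 - w\right) + 46 \cdot 3 \cdot 4 \left(-2\right) 0 = \left(26 - 0\right) + 46 \cdot 3 \cdot 4 \left(-2\right) 0 = \left(26 + 0\right) + 46 \cdot 3 \left(-8\right) 0 = 26 + 46 \left(\left(-24\right) 0\right) = 26 + 46 \cdot 0 = 26 + 0 = 26$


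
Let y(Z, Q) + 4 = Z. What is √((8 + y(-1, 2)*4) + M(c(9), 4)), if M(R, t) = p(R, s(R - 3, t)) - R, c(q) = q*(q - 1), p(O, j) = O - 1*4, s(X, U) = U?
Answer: 4*I ≈ 4.0*I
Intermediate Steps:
p(O, j) = -4 + O (p(O, j) = O - 4 = -4 + O)
y(Z, Q) = -4 + Z
c(q) = q*(-1 + q)
M(R, t) = -4 (M(R, t) = (-4 + R) - R = -4)
√((8 + y(-1, 2)*4) + M(c(9), 4)) = √((8 + (-4 - 1)*4) - 4) = √((8 - 5*4) - 4) = √((8 - 20) - 4) = √(-12 - 4) = √(-16) = 4*I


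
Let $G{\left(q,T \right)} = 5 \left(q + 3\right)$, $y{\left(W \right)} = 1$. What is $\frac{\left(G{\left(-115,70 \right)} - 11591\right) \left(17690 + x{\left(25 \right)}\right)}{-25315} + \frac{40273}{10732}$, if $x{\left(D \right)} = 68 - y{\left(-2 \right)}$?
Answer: $\frac{2316612785719}{271680580} \approx 8527.0$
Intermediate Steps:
$G{\left(q,T \right)} = 15 + 5 q$ ($G{\left(q,T \right)} = 5 \left(3 + q\right) = 15 + 5 q$)
$x{\left(D \right)} = 67$ ($x{\left(D \right)} = 68 - 1 = 67$)
$\frac{\left(G{\left(-115,70 \right)} - 11591\right) \left(17690 + x{\left(25 \right)}\right)}{-25315} + \frac{40273}{10732} = \frac{\left(\left(15 + 5 \left(-115\right)\right) - 11591\right) \left(17690 + 67\right)}{-25315} + \frac{40273}{10732} = \left(\left(15 - 575\right) - 11591\right) 17757 \left(- \frac{1}{25315}\right) + 40273 \cdot \frac{1}{10732} = \left(-560 - 11591\right) 17757 \left(- \frac{1}{25315}\right) + \frac{40273}{10732} = \left(-12151\right) 17757 \left(- \frac{1}{25315}\right) + \frac{40273}{10732} = \left(-215765307\right) \left(- \frac{1}{25315}\right) + \frac{40273}{10732} = \frac{215765307}{25315} + \frac{40273}{10732} = \frac{2316612785719}{271680580}$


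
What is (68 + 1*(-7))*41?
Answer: 2501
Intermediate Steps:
(68 + 1*(-7))*41 = (68 - 7)*41 = 61*41 = 2501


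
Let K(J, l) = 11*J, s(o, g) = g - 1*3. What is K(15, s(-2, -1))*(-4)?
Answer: -660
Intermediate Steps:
s(o, g) = -3 + g (s(o, g) = g - 3 = -3 + g)
K(15, s(-2, -1))*(-4) = (11*15)*(-4) = 165*(-4) = -660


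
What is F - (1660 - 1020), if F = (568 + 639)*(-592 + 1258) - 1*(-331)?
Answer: 803553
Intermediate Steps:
F = 804193 (F = 1207*666 + 331 = 803862 + 331 = 804193)
F - (1660 - 1020) = 804193 - (1660 - 1020) = 804193 - 1*640 = 804193 - 640 = 803553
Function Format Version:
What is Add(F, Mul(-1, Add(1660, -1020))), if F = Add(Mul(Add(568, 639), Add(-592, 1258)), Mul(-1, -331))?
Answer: 803553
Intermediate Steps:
F = 804193 (F = Add(Mul(1207, 666), 331) = Add(803862, 331) = 804193)
Add(F, Mul(-1, Add(1660, -1020))) = Add(804193, Mul(-1, Add(1660, -1020))) = Add(804193, Mul(-1, 640)) = Add(804193, -640) = 803553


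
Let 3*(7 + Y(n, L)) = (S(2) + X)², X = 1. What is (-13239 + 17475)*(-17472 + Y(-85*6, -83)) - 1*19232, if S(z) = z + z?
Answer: -74024976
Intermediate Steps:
S(z) = 2*z
Y(n, L) = 4/3 (Y(n, L) = -7 + (2*2 + 1)²/3 = -7 + (4 + 1)²/3 = -7 + (⅓)*5² = -7 + (⅓)*25 = -7 + 25/3 = 4/3)
(-13239 + 17475)*(-17472 + Y(-85*6, -83)) - 1*19232 = (-13239 + 17475)*(-17472 + 4/3) - 1*19232 = 4236*(-52412/3) - 19232 = -74005744 - 19232 = -74024976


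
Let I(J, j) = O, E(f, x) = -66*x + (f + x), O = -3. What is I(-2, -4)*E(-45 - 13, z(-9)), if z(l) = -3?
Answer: -411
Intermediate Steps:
E(f, x) = f - 65*x
I(J, j) = -3
I(-2, -4)*E(-45 - 13, z(-9)) = -3*((-45 - 13) - 65*(-3)) = -3*(-58 + 195) = -3*137 = -411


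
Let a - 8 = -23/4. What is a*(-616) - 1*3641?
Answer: -5027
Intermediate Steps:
a = 9/4 (a = 8 - 23/4 = 9/4 ≈ 2.2500)
a*(-616) - 1*3641 = (9/4)*(-616) - 1*3641 = -1386 - 3641 = -5027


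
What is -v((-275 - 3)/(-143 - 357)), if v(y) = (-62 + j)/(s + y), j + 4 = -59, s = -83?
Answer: -31250/20611 ≈ -1.5162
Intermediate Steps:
j = -63 (j = -4 - 59 = -63)
v(y) = -125/(-83 + y) (v(y) = (-62 - 63)/(-83 + y) = -125/(-83 + y))
-v((-275 - 3)/(-143 - 357)) = -(-125)/(-83 + (-275 - 3)/(-143 - 357)) = -(-125)/(-83 - 278/(-500)) = -(-125)/(-83 - 278*(-1/500)) = -(-125)/(-83 + 139/250) = -(-125)/(-20611/250) = -(-125)*(-250)/20611 = -1*31250/20611 = -31250/20611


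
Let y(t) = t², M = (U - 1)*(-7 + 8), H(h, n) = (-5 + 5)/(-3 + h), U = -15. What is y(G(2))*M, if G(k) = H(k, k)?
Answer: 0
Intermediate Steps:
H(h, n) = 0 (H(h, n) = 0/(-3 + h) = 0)
M = -16 (M = (-15 - 1)*(-7 + 8) = -16*1 = -16)
G(k) = 0
y(G(2))*M = 0²*(-16) = 0*(-16) = 0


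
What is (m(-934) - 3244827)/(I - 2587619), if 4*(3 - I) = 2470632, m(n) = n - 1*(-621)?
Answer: 1622570/1602637 ≈ 1.0124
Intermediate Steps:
m(n) = 621 + n (m(n) = n + 621 = 621 + n)
I = -617655 (I = 3 - ¼*2470632 = 3 - 617658 = -617655)
(m(-934) - 3244827)/(I - 2587619) = ((621 - 934) - 3244827)/(-617655 - 2587619) = (-313 - 3244827)/(-3205274) = -3245140*(-1/3205274) = 1622570/1602637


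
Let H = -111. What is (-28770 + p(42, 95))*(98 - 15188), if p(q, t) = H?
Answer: 435814290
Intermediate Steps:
p(q, t) = -111
(-28770 + p(42, 95))*(98 - 15188) = (-28770 - 111)*(98 - 15188) = -28881*(-15090) = 435814290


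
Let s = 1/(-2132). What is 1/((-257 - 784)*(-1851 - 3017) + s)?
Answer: 2132/10804097615 ≈ 1.9733e-7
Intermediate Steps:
s = -1/2132 ≈ -0.00046904
1/((-257 - 784)*(-1851 - 3017) + s) = 1/((-257 - 784)*(-1851 - 3017) - 1/2132) = 1/(-1041*(-4868) - 1/2132) = 1/(5067588 - 1/2132) = 1/(10804097615/2132) = 2132/10804097615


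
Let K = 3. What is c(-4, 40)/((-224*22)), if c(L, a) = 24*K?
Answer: -9/616 ≈ -0.014610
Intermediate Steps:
c(L, a) = 72 (c(L, a) = 24*3 = 72)
c(-4, 40)/((-224*22)) = 72/((-224*22)) = 72/(-4928) = 72*(-1/4928) = -9/616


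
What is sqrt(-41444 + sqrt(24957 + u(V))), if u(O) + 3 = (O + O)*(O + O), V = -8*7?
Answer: sqrt(-41444 + sqrt(37498)) ≈ 203.1*I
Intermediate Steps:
V = -56
u(O) = -3 + 4*O**2 (u(O) = -3 + (O + O)*(O + O) = -3 + (2*O)*(2*O) = -3 + 4*O**2)
sqrt(-41444 + sqrt(24957 + u(V))) = sqrt(-41444 + sqrt(24957 + (-3 + 4*(-56)**2))) = sqrt(-41444 + sqrt(24957 + (-3 + 4*3136))) = sqrt(-41444 + sqrt(24957 + (-3 + 12544))) = sqrt(-41444 + sqrt(24957 + 12541)) = sqrt(-41444 + sqrt(37498))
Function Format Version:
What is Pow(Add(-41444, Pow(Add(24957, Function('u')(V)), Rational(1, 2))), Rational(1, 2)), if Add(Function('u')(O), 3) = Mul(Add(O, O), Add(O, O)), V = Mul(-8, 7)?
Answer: Pow(Add(-41444, Pow(37498, Rational(1, 2))), Rational(1, 2)) ≈ Mul(203.10, I)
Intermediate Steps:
V = -56
Function('u')(O) = Add(-3, Mul(4, Pow(O, 2))) (Function('u')(O) = Add(-3, Mul(Add(O, O), Add(O, O))) = Add(-3, Mul(Mul(2, O), Mul(2, O))) = Add(-3, Mul(4, Pow(O, 2))))
Pow(Add(-41444, Pow(Add(24957, Function('u')(V)), Rational(1, 2))), Rational(1, 2)) = Pow(Add(-41444, Pow(Add(24957, Add(-3, Mul(4, Pow(-56, 2)))), Rational(1, 2))), Rational(1, 2)) = Pow(Add(-41444, Pow(Add(24957, Add(-3, Mul(4, 3136))), Rational(1, 2))), Rational(1, 2)) = Pow(Add(-41444, Pow(Add(24957, Add(-3, 12544)), Rational(1, 2))), Rational(1, 2)) = Pow(Add(-41444, Pow(Add(24957, 12541), Rational(1, 2))), Rational(1, 2)) = Pow(Add(-41444, Pow(37498, Rational(1, 2))), Rational(1, 2))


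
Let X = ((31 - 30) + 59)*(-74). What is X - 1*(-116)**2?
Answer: -17896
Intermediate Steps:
X = -4440 (X = (1 + 59)*(-74) = 60*(-74) = -4440)
X - 1*(-116)**2 = -4440 - 1*(-116)**2 = -4440 - 1*13456 = -4440 - 13456 = -17896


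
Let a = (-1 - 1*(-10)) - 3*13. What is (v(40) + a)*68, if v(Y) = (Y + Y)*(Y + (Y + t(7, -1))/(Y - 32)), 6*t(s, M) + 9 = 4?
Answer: 726580/3 ≈ 2.4219e+5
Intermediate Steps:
t(s, M) = -⅚ (t(s, M) = -3/2 + (⅙)*4 = -3/2 + ⅔ = -⅚)
a = -30 (a = (-1 + 10) - 39 = 9 - 39 = -30)
v(Y) = 2*Y*(Y + (-⅚ + Y)/(-32 + Y)) (v(Y) = (Y + Y)*(Y + (Y - ⅚)/(Y - 32)) = (2*Y)*(Y + (-⅚ + Y)/(-32 + Y)) = 2*Y*(Y + (-⅚ + Y)/(-32 + Y)))
(v(40) + a)*68 = ((⅓)*40*(-5 - 186*40 + 6*40²)/(-32 + 40) - 30)*68 = ((⅓)*40*(-5 - 7440 + 6*1600)/8 - 30)*68 = ((⅓)*40*(⅛)*(-5 - 7440 + 9600) - 30)*68 = ((⅓)*40*(⅛)*2155 - 30)*68 = (10775/3 - 30)*68 = (10685/3)*68 = 726580/3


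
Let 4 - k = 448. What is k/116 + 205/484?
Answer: -47779/14036 ≈ -3.4040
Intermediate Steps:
k = -444 (k = 4 - 1*448 = 4 - 448 = -444)
k/116 + 205/484 = -444/116 + 205/484 = -444*1/116 + 205*(1/484) = -111/29 + 205/484 = -47779/14036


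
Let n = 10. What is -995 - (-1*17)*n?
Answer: -825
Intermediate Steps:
-995 - (-1*17)*n = -995 - (-1*17)*10 = -995 - (-17)*10 = -995 - 1*(-170) = -995 + 170 = -825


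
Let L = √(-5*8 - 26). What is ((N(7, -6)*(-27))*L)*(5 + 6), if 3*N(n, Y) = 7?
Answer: -693*I*√66 ≈ -5630.0*I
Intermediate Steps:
N(n, Y) = 7/3 (N(n, Y) = (⅓)*7 = 7/3)
L = I*√66 (L = √(-40 - 26) = √(-66) = I*√66 ≈ 8.124*I)
((N(7, -6)*(-27))*L)*(5 + 6) = (((7/3)*(-27))*(I*√66))*(5 + 6) = -63*I*√66*11 = -693*I*√66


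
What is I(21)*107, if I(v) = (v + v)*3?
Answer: 13482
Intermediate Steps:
I(v) = 6*v (I(v) = (2*v)*3 = 6*v)
I(21)*107 = (6*21)*107 = 126*107 = 13482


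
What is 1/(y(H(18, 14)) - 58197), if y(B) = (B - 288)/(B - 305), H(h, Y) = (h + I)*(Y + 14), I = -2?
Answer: -143/8322011 ≈ -1.7183e-5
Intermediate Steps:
H(h, Y) = (-2 + h)*(14 + Y) (H(h, Y) = (h - 2)*(Y + 14) = (-2 + h)*(14 + Y))
y(B) = (-288 + B)/(-305 + B)
1/(y(H(18, 14)) - 58197) = 1/((-288 + (-28 - 2*14 + 14*18 + 14*18))/(-305 + (-28 - 2*14 + 14*18 + 14*18)) - 58197) = 1/((-288 + (-28 - 28 + 252 + 252))/(-305 + (-28 - 28 + 252 + 252)) - 58197) = 1/((-288 + 448)/(-305 + 448) - 58197) = 1/(160/143 - 58197) = 1/(-8322011/143) = -143/8322011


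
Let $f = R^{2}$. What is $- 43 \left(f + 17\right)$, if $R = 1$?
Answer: $-774$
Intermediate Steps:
$f = 1$ ($f = 1^{2} = 1$)
$- 43 \left(f + 17\right) = - 43 \left(1 + 17\right) = \left(-43\right) 18 = -774$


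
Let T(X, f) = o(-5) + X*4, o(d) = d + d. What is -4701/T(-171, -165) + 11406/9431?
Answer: 52250895/6545114 ≈ 7.9832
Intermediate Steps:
o(d) = 2*d
T(X, f) = -10 + 4*X (T(X, f) = 2*(-5) + X*4 = -10 + 4*X)
-4701/T(-171, -165) + 11406/9431 = -4701/(-10 + 4*(-171)) + 11406/9431 = -4701/(-10 - 684) + 11406*(1/9431) = -4701/(-694) + 11406/9431 = -4701*(-1/694) + 11406/9431 = 4701/694 + 11406/9431 = 52250895/6545114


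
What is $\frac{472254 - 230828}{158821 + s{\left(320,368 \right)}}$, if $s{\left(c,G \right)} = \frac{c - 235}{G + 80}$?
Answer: $\frac{108158848}{71151893} \approx 1.5201$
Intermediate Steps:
$s{\left(c,G \right)} = \frac{-235 + c}{80 + G}$
$\frac{472254 - 230828}{158821 + s{\left(320,368 \right)}} = \frac{472254 - 230828}{158821 + \frac{-235 + 320}{80 + 368}} = \frac{241426}{158821 + \frac{1}{448} \cdot 85} = \frac{241426}{158821 + \frac{85}{448}} = \frac{241426}{\frac{71151893}{448}} = 241426 \cdot \frac{448}{71151893} = \frac{108158848}{71151893}$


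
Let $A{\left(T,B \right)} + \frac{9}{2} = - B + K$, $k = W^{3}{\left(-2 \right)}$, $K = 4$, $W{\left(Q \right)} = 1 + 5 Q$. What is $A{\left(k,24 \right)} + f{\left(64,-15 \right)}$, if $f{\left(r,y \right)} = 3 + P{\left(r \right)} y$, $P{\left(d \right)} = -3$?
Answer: $\frac{47}{2} \approx 23.5$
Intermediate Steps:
$k = -729$ ($k = \left(1 + 5 \left(-2\right)\right)^{3} = \left(1 - 10\right)^{3} = \left(-9\right)^{3} = -729$)
$f{\left(r,y \right)} = 3 - 3 y$
$A{\left(T,B \right)} = - \frac{1}{2} - B$ ($A{\left(T,B \right)} = - \frac{9}{2} - \left(-4 + B\right) = - \frac{1}{2} - B$)
$A{\left(k,24 \right)} + f{\left(64,-15 \right)} = \left(- \frac{1}{2} - 24\right) + \left(3 - -45\right) = \left(- \frac{1}{2} - 24\right) + \left(3 + 45\right) = - \frac{49}{2} + 48 = \frac{47}{2}$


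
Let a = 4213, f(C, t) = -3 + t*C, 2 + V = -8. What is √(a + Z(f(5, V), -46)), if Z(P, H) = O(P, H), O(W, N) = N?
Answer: 3*√463 ≈ 64.552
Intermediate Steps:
V = -10 (V = -2 - 8 = -10)
f(C, t) = -3 + C*t
Z(P, H) = H
√(a + Z(f(5, V), -46)) = √(4213 - 46) = √4167 = 3*√463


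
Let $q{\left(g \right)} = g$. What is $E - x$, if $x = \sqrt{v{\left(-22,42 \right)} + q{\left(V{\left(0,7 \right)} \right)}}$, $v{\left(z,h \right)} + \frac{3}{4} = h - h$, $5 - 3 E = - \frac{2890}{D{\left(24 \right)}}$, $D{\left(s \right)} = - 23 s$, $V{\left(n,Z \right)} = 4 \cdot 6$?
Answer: $- \frac{65}{828} - \frac{\sqrt{93}}{2} \approx -4.9003$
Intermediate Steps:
$V{\left(n,Z \right)} = 24$
$E = - \frac{65}{828}$ ($E = \frac{5}{3} - \frac{\left(-2890\right) \frac{1}{\left(-23\right) 24}}{3} = \frac{5}{3} - \frac{\left(-2890\right) \frac{1}{-552}}{3} = \frac{5}{3} - \frac{\left(-2890\right) \left(- \frac{1}{552}\right)}{3} = \frac{5}{3} - \frac{1445}{828} = - \frac{65}{828} \approx -0.078502$)
$v{\left(z,h \right)} = - \frac{3}{4}$ ($v{\left(z,h \right)} = - \frac{3}{4} + \left(h - h\right) = - \frac{3}{4} + 0 = - \frac{3}{4}$)
$x = \frac{\sqrt{93}}{2}$ ($x = \sqrt{- \frac{3}{4} + 24} = \sqrt{\frac{93}{4}} = \frac{\sqrt{93}}{2} \approx 4.8218$)
$E - x = - \frac{65}{828} - \frac{\sqrt{93}}{2}$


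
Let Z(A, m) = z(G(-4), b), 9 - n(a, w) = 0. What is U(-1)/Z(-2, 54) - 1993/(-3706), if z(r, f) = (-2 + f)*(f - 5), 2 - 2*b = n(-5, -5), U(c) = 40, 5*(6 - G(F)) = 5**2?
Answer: 56803/40766 ≈ 1.3934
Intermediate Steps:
G(F) = 1 (G(F) = 6 - 1/5*5**2 = 6 - 1/5*25 = 6 - 5 = 1)
n(a, w) = 9 (n(a, w) = 9 - 1*0 = 9 + 0 = 9)
b = -7/2 (b = 1 - 1/2*9 = 1 - 9/2 = -7/2 ≈ -3.5000)
z(r, f) = (-5 + f)*(-2 + f) (z(r, f) = (-2 + f)*(-5 + f) = (-5 + f)*(-2 + f))
Z(A, m) = 187/4 (Z(A, m) = 10 + (-7/2)**2 - 7*(-7/2) = 10 + 49/4 + 49/2 = 187/4)
U(-1)/Z(-2, 54) - 1993/(-3706) = 40/(187/4) - 1993/(-3706) = 40*(4/187) - 1993*(-1/3706) = 160/187 + 1993/3706 = 56803/40766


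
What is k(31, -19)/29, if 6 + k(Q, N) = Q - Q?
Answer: -6/29 ≈ -0.20690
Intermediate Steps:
k(Q, N) = -6 (k(Q, N) = -6 + (Q - Q) = -6 + 0 = -6)
k(31, -19)/29 = -6/29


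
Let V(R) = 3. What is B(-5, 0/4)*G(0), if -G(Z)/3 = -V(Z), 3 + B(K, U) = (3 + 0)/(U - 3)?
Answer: -36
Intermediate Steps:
B(K, U) = -3 + 3/(-3 + U) (B(K, U) = -3 + (3 + 0)/(U - 3) = -3 + 3/(-3 + U))
G(Z) = 9 (G(Z) = -(-3)*3 = -3*(-3) = 9)
B(-5, 0/4)*G(0) = (3*(4 - 0/4)/(-3 + 0/4))*9 = (3*(4 - 0/4)/(-3 + 0*(1/4)))*9 = (3*(4 - 1*0)/(-3 + 0))*9 = (3*(4 + 0)/(-3))*9 = (3*(-1/3)*4)*9 = -4*9 = -36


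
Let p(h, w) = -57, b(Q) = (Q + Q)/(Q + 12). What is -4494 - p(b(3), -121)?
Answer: -4437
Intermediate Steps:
b(Q) = 2*Q/(12 + Q) (b(Q) = (2*Q)/(12 + Q) = 2*Q/(12 + Q))
-4494 - p(b(3), -121) = -4494 - 1*(-57) = -4494 + 57 = -4437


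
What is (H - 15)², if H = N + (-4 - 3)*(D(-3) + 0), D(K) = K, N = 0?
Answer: 36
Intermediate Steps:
H = 21 (H = 0 + (-4 - 3)*(-3 + 0) = 0 - 7*(-3) = 0 + 21 = 21)
(H - 15)² = (21 - 15)² = 6² = 36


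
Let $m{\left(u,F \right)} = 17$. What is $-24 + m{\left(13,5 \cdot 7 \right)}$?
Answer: $-7$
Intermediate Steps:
$-24 + m{\left(13,5 \cdot 7 \right)} = -24 + 17 = -7$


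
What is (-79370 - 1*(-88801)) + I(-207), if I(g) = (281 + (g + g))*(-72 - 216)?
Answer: 47735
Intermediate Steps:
I(g) = -80928 - 576*g (I(g) = (281 + 2*g)*(-288) = -80928 - 576*g)
(-79370 - 1*(-88801)) + I(-207) = (-79370 - 1*(-88801)) + (-80928 - 576*(-207)) = (-79370 + 88801) + (-80928 + 119232) = 9431 + 38304 = 47735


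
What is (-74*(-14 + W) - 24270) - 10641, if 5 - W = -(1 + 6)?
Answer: -34763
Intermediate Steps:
W = 12 (W = 5 - (-1)*(1 + 6) = 5 - (-1)*7 = 5 - 1*(-7) = 5 + 7 = 12)
(-74*(-14 + W) - 24270) - 10641 = (-74*(-14 + 12) - 24270) - 10641 = (-74*(-2) - 24270) - 10641 = (148 - 24270) - 10641 = -24122 - 10641 = -34763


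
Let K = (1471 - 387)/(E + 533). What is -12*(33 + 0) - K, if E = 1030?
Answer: -620032/1563 ≈ -396.69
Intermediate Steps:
K = 1084/1563 (K = (1471 - 387)/(1030 + 533) = 1084/1563 ≈ 0.69354)
-12*(33 + 0) - K = -12*(33 + 0) - 1*1084/1563 = -12*33 - 1084/1563 = -396 - 1084/1563 = -620032/1563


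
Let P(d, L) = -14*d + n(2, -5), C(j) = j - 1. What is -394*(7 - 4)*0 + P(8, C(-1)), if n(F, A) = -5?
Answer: -117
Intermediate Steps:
C(j) = -1 + j
P(d, L) = -5 - 14*d (P(d, L) = -14*d - 5 = -5 - 14*d)
-394*(7 - 4)*0 + P(8, C(-1)) = -394*(7 - 4)*0 + (-5 - 14*8) = -1182*0 + (-5 - 112) = -394*0 - 117 = 0 - 117 = -117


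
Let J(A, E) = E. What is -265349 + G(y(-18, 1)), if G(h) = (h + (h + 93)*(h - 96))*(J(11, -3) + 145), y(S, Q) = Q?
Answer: -1533267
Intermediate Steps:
G(h) = 142*h + 142*(-96 + h)*(93 + h) (G(h) = (h + (h + 93)*(h - 96))*(-3 + 145) = (h + (93 + h)*(-96 + h))*142 = (h + (-96 + h)*(93 + h))*142 = 142*h + 142*(-96 + h)*(93 + h))
-265349 + G(y(-18, 1)) = -265349 + (-1267776 - 284*1 + 142*1**2) = -265349 + (-1267776 - 284 + 142*1) = -265349 + (-1267776 - 284 + 142) = -265349 - 1267918 = -1533267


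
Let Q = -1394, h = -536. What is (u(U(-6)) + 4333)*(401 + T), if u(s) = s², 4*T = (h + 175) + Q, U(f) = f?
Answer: -659719/4 ≈ -1.6493e+5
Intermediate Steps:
T = -1755/4 (T = ((-536 + 175) - 1394)/4 = (-361 - 1394)/4 = (¼)*(-1755) = -1755/4 ≈ -438.75)
(u(U(-6)) + 4333)*(401 + T) = ((-6)² + 4333)*(401 - 1755/4) = (36 + 4333)*(-151/4) = 4369*(-151/4) = -659719/4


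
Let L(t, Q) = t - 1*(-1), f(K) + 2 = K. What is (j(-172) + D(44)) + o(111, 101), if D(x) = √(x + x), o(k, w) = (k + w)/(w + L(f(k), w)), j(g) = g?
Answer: -36080/211 + 2*√22 ≈ -161.61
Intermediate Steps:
f(K) = -2 + K
L(t, Q) = 1 + t (L(t, Q) = t + 1 = 1 + t)
o(k, w) = (k + w)/(-1 + k + w) (o(k, w) = (k + w)/(w + (1 + (-2 + k))) = (k + w)/(w + (-1 + k)) = (k + w)/(-1 + k + w))
D(x) = √2*√x (D(x) = √(2*x) = √2*√x)
(j(-172) + D(44)) + o(111, 101) = (-172 + √2*√44) + (111 + 101)/(-1 + 111 + 101) = (-172 + √2*(2*√11)) + 212/211 = (-172 + 2*√22) + (1/211)*212 = (-172 + 2*√22) + 212/211 = -36080/211 + 2*√22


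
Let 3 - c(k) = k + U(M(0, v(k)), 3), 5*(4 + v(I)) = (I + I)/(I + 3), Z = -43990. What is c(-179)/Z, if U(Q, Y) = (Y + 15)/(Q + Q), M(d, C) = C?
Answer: -48617/11591365 ≈ -0.0041942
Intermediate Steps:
v(I) = -4 + 2*I/(5*(3 + I)) (v(I) = -4 + ((I + I)/(I + 3))/5 = -4 + ((2*I)/(3 + I))/5 = -4 + (2*I/(3 + I))/5 = -4 + 2*I/(5*(3 + I)))
U(Q, Y) = (15 + Y)/(2*Q) (U(Q, Y) = (15 + Y)/((2*Q)) = (15 + Y)*(1/(2*Q)) = (15 + Y)/(2*Q))
c(k) = 3 - k - 15*(3 + k)/(2*(-10 - 3*k)) (c(k) = 3 - (k + (15 + 3)/(2*((6*(-10 - 3*k)/(5*(3 + k)))))) = 3 - (k + (½)*(5*(3 + k)/(6*(-10 - 3*k)))*18) = 3 - (k + 15*(3 + k)/(2*(-10 - 3*k))) = 3 + (-k - 15*(3 + k)/(2*(-10 - 3*k))) = 3 - k - 15*(3 + k)/(2*(-10 - 3*k)))
c(-179)/Z = ((105 - 6*(-179)² + 13*(-179))/(2*(10 + 3*(-179))))/(-43990) = ((105 - 6*32041 - 2327)/(2*(10 - 537)))*(-1/43990) = ((½)*(105 - 192246 - 2327)/(-527))*(-1/43990) = ((½)*(-1/527)*(-194468))*(-1/43990) = (97234/527)*(-1/43990) = -48617/11591365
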